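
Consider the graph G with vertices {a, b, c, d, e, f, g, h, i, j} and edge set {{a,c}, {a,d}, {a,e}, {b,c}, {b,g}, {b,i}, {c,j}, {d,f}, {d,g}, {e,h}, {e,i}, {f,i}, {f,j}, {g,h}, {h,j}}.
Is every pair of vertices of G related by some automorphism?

G is 3-regular on 10 vertices with no triangles and no 4-cycles (girth 5): this is the Petersen graph. Viewing the Petersen graph as the Kneser graph K(5,2) — vertices are 2-subsets of {1,…,5}, edges join disjoint pairs — its automorphisms are exactly the permutations of the 5-element set, so Aut ≅ S_5 of order 120. This group acts transitively on the 10 vertices.

Yes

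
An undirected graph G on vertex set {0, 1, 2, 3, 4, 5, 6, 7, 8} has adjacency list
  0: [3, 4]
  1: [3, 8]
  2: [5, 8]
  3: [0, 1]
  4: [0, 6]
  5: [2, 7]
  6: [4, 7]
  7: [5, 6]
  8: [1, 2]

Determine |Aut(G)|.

18

Every vertex has degree 2 and the graph is connected, so G is the 9-cycle C_9. The automorphisms of the 9-cycle are exactly the symmetries of a regular 9-gon: the dihedral group D_9, |D_9| = 18.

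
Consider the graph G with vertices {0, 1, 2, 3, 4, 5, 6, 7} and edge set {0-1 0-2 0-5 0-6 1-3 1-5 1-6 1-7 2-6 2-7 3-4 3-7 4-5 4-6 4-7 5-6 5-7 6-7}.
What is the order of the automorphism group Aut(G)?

Degrees alone do not determine every vertex (e.g. 0 and 4 both have degree 4), but their neighbour-degree multisets differ: N(0) has degrees [3, 5, 5, 6] while N(4) has degrees [3, 5, 6, 6]. Repeating this refinement separates all vertices, so the only automorphism is the identity.

1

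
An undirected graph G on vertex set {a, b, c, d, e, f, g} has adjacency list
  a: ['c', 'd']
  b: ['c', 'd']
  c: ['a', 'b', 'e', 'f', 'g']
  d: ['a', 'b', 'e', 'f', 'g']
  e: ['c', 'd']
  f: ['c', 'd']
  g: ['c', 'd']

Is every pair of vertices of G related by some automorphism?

Automorphisms preserve degree, but G has vertices of degree 2 and vertices of degree 5; no automorphism maps one to the other, so G is not vertex-transitive.

No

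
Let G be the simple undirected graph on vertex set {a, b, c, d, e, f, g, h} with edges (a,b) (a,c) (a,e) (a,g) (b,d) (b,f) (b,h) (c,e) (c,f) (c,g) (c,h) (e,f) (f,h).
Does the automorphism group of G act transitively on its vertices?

Vertex c is the only vertex of degree 5, so every automorphism fixes it; G is not vertex-transitive.

No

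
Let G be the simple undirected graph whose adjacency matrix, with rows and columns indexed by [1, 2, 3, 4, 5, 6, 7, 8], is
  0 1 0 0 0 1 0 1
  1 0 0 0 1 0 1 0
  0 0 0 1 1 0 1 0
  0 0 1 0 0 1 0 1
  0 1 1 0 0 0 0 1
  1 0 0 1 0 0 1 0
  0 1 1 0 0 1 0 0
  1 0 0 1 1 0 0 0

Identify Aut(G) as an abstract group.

the hyperoctahedral group B_3

G is 3-regular and bipartite on 2^3 = 8 vertices with girth 4; it is the hypercube graph Q_3. Aut(Q_3) consists of the signed permutations of the 3 coordinate axes: 3! permutations times 2^3 sign flips, so |Aut| = 2^3·3! = 48.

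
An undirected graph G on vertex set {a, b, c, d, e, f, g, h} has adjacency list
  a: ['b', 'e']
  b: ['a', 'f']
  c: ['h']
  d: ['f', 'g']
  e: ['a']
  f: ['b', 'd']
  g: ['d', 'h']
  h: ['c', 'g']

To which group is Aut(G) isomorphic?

The degree sequence is [2, 2, 1, 2, 1, 2, 2, 2]; the two degree-1 vertices c and e are the ends of a path, so G = P_8. The only nontrivial automorphism of a path is the end-to-end reflection, so Aut(G) ≅ Z_2.

the cyclic group of order 2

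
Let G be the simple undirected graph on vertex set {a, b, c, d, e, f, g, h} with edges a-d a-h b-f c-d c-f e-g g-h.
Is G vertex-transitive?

No

Automorphisms preserve degree, but G has vertices of degree 1 and vertices of degree 2; no automorphism maps one to the other, so G is not vertex-transitive.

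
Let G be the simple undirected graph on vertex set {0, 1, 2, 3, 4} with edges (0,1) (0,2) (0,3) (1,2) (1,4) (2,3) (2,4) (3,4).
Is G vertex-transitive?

No

Vertex 2 is the only vertex of degree 4, so every automorphism fixes it; G is not vertex-transitive.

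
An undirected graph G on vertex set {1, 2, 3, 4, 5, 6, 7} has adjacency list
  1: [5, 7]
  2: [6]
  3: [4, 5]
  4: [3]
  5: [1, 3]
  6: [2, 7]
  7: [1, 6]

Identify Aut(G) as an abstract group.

The degree sequence is [2, 1, 2, 1, 2, 2, 2]; the two degree-1 vertices 2 and 4 are the ends of a path, so G = P_7. A path has exactly one nontrivial symmetry — reversal — giving Aut(G) of order 2.

the cyclic group of order 2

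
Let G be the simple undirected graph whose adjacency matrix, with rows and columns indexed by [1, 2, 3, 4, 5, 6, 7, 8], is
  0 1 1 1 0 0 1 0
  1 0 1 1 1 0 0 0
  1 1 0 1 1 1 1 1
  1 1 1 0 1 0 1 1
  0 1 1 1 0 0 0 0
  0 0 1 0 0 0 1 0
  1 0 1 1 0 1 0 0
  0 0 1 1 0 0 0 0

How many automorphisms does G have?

Degrees alone do not determine every vertex (e.g. 1 and 2 both have degree 4), but their neighbour-degree multisets differ: N(1) has degrees [4, 4, 6, 7] while N(2) has degrees [3, 4, 6, 7]. Repeating this refinement separates all vertices, so the only automorphism is the identity.

1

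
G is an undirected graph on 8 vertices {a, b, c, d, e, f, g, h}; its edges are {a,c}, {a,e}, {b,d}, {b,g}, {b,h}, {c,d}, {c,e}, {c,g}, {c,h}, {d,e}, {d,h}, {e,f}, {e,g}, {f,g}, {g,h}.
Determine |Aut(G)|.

The degree sequence is [2, 3, 5, 4, 5, 2, 5, 4]. Checking the degree-preserving permutations of the vertex set shows that none except the identity preserves every edge, so Aut(G) is trivial.

1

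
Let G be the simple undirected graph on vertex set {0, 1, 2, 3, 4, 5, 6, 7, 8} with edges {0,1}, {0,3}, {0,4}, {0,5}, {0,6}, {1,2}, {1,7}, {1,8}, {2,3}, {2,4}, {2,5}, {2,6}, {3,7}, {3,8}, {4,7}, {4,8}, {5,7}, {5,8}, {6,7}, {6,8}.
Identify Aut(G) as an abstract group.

The vertices split by degree into {0, 2, 7, 8} (degree 5) and {1, 3, 4, 5, 6} (degree 4); every edge runs between the two parts, so G is the complete bipartite graph K_{4,5}. The parts have unequal sizes, so no automorphism swaps them; each part is permuted independently, giving S_5 × S_4 of order 5!·4! = 2880.

S_5 × S_4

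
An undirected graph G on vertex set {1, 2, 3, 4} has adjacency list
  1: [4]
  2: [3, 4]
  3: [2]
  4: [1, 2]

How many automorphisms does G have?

The degree sequence is [1, 2, 1, 2]; the two degree-1 vertices 1 and 3 are the ends of a path, so G = P_4. The only nontrivial automorphism of a path is the end-to-end reflection, so Aut(G) ≅ Z_2.

2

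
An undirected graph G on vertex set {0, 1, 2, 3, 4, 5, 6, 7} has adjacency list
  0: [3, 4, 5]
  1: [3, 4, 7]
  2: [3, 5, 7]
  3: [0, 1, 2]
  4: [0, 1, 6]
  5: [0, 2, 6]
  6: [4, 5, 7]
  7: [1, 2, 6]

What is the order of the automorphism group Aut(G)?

G is 3-regular and bipartite on 2^3 = 8 vertices with girth 4; it is the hypercube graph Q_3. Aut(Q_3) consists of the signed permutations of the 3 coordinate axes: 3! permutations times 2^3 sign flips, so |Aut| = 2^3·3! = 48.

48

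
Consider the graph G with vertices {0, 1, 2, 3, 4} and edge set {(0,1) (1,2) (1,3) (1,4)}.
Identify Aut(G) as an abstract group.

S_4

Vertex 1 has degree 4 and every other vertex has degree 1, so G is the star K_{1,4} with centre 1. The 4 leaves are pairwise interchangeable while the centre is fixed, giving Aut(G) = S_4.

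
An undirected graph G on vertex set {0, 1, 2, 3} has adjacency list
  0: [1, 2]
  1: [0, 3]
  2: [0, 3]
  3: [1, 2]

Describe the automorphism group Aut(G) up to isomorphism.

G is 2-regular and connected on 4 vertices, i.e. the cycle C_4. The automorphisms of the 4-cycle are exactly the symmetries of a regular 4-gon: the dihedral group D_4, |D_4| = 8.

the dihedral group of order 8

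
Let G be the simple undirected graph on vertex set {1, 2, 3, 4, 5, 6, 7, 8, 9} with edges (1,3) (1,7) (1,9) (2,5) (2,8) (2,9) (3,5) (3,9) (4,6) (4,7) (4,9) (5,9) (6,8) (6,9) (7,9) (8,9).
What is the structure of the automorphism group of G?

Vertex 9 is the unique vertex of degree 8; the remaining 8 vertices each have degree 3 and induce a cycle, so G is the wheel on 9 vertices with hub 9. Every automorphism fixes the hub and acts on the rim 8-cycle, so Aut(G) ≅ Aut(C_8) = D_8 of order 16.

the dihedral group of order 16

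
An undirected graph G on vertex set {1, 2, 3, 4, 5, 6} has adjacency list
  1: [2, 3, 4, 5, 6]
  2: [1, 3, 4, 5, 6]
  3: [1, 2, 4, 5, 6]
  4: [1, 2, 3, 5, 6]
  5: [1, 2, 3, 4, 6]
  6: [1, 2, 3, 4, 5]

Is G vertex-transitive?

Every vertex has degree 5, so G is the complete graph K_6. Every bijection on the vertex set is an automorphism of K_6; hence Aut(K_6) ≅ S_6, order 720. This group acts transitively on the 6 vertices.

Yes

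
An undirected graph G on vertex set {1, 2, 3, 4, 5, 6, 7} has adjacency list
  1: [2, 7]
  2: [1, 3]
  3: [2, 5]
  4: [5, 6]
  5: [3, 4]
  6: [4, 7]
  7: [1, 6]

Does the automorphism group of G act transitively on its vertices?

Every vertex has degree 2 and the graph is connected, so G is the 7-cycle C_7. C_7 has 7 rotations and 7 reflections, so Aut(C_7) ≅ D_7 of order 14. Under this action every vertex can be carried to every other, so G is vertex-transitive.

Yes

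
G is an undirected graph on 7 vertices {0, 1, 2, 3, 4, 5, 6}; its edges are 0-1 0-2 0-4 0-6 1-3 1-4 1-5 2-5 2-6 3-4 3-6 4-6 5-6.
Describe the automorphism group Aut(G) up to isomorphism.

The degree sequence is [4, 4, 3, 3, 4, 3, 5]. Checking the degree-preserving permutations of the vertex set shows that none except the identity preserves every edge, so Aut(G) is trivial.

the trivial group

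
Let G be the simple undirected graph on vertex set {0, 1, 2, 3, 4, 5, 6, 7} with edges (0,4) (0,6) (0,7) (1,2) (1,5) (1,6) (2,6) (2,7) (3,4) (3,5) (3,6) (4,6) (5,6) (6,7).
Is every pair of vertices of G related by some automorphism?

No

Vertex 6 is the only vertex of degree 7, so every automorphism fixes it; G is not vertex-transitive.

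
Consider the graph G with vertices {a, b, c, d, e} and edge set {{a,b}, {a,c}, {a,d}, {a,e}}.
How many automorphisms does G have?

24

Vertex a has degree 4 and every other vertex has degree 1, so G is the star K_{1,4} with centre a. Any automorphism fixes the centre and permutes the 4 leaves freely, so Aut(G) ≅ S_4 of order 4! = 24.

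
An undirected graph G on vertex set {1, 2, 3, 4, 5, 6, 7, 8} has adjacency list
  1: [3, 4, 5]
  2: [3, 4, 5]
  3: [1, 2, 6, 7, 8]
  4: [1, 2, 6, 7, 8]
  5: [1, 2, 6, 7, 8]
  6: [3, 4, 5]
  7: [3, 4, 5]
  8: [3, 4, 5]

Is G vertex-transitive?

No

Automorphisms preserve degree, but G has vertices of degree 3 and vertices of degree 5; no automorphism maps one to the other, so G is not vertex-transitive.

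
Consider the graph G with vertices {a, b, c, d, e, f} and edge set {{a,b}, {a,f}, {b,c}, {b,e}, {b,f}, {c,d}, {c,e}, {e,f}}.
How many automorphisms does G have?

Degrees alone do not determine every vertex (e.g. c and e both have degree 3), but their neighbour-degree multisets differ: N(c) has degrees [1, 3, 4] while N(e) has degrees [3, 3, 4]. Repeating this refinement separates all vertices, so the only automorphism is the identity.

1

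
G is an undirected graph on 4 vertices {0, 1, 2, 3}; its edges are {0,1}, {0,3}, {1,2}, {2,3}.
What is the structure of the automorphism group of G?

G is 2-regular and bipartite on 2^2 = 4 vertices with girth 4; it is the hypercube graph Q_2. The symmetry group of the 2-cube is the hyperoctahedral group B_2 = Z_2 ≀ S_2, of order 2^2·2! = 8.

D_4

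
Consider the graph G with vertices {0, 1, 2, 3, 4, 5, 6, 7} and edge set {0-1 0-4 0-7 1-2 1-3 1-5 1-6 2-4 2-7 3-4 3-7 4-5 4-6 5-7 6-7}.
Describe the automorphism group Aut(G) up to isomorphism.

S_5 × S_3

The vertices split by degree into {1, 4, 7} (degree 5) and {0, 2, 3, 5, 6} (degree 3); every edge runs between the two parts, so G is the complete bipartite graph K_{3,5}. Automorphisms preserve the bipartition setwise (since the parts differ in size) and act as S_5 × S_3 within it; |Aut| = 720.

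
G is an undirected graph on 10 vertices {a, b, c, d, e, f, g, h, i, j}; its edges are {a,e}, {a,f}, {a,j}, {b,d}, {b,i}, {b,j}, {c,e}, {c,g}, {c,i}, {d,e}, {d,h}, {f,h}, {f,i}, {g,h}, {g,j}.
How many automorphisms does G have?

120

G is 3-regular on 10 vertices with no triangles and no 4-cycles (girth 5): this is the Petersen graph. It is a classical fact that the Petersen graph has automorphism group S_5 (order 120), arising from its description as the Kneser graph K(5,2).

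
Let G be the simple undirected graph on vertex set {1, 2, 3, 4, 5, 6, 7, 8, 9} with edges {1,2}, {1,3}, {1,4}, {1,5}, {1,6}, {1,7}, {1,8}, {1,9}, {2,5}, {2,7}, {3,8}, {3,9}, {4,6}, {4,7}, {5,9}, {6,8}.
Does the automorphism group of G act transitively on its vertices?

No

Vertex 1 is the only vertex of degree 8, so every automorphism fixes it; G is not vertex-transitive.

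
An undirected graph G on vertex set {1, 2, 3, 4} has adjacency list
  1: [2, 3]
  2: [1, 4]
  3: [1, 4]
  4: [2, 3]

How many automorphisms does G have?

8

G is 2-regular and bipartite on 2^2 = 4 vertices with girth 4; it is the hypercube graph Q_2. Aut(Q_2) consists of the signed permutations of the 2 coordinate axes: 2! permutations times 2^2 sign flips, so |Aut| = 2^2·2! = 8.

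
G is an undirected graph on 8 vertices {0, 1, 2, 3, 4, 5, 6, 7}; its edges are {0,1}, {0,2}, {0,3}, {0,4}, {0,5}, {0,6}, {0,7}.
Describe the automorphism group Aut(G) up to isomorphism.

Vertex 0 has degree 7 and every other vertex has degree 1, so G is the star K_{1,7} with centre 0. Any automorphism fixes the centre and permutes the 7 leaves freely, so Aut(G) ≅ S_7 of order 7! = 5040.

the symmetric group on 7 letters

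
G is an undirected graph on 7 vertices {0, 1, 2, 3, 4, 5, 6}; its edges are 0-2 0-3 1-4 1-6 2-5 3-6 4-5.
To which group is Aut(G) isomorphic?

G is 2-regular and connected on 7 vertices, i.e. the cycle C_7. C_7 has 7 rotations and 7 reflections, so Aut(C_7) ≅ D_7 of order 14.

D_7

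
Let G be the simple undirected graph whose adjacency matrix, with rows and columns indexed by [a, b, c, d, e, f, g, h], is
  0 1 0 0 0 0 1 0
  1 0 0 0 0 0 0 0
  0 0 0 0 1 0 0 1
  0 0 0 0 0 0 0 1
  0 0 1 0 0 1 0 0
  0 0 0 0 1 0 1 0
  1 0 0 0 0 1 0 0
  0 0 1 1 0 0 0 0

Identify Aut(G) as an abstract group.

The degree sequence is [2, 1, 2, 1, 2, 2, 2, 2]; the two degree-1 vertices b and d are the ends of a path, so G = P_8. The only nontrivial automorphism of a path is the end-to-end reflection, so Aut(G) ≅ Z_2.

C_2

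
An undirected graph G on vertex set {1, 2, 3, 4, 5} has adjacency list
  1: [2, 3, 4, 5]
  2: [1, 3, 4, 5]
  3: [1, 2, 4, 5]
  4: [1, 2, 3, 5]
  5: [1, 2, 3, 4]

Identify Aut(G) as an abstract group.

All 5 vertices are pairwise adjacent: G = K_5. Every bijection on the vertex set is an automorphism of K_5; hence Aut(K_5) ≅ S_5, order 120.

the symmetric group on 5 letters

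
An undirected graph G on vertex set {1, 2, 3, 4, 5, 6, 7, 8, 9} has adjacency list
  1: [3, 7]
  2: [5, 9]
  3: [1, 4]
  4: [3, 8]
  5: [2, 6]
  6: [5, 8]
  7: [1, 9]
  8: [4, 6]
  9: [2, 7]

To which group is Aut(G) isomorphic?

Every vertex has degree 2 and the graph is connected, so G is the 9-cycle C_9. C_9 has 9 rotations and 9 reflections, so Aut(C_9) ≅ D_9 of order 18.

D_9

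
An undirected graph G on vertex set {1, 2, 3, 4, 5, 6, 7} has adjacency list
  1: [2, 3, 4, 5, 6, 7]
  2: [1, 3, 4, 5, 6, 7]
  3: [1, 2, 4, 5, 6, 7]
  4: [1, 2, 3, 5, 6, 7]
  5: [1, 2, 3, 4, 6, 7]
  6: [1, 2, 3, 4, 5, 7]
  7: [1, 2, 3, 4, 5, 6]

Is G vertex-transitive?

Yes

All 7 vertices are pairwise adjacent: G = K_7. Any permutation of the 7 vertices preserves K_7, so Aut(K_7) = S_7 of order 7! = 5040. This group acts transitively on the 7 vertices.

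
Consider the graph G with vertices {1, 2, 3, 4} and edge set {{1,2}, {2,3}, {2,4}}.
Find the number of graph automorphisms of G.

Vertex 2 has degree 3 and every other vertex has degree 1, so G is the star K_{1,3} with centre 2. The 3 leaves are pairwise interchangeable while the centre is fixed, giving Aut(G) = S_3.

6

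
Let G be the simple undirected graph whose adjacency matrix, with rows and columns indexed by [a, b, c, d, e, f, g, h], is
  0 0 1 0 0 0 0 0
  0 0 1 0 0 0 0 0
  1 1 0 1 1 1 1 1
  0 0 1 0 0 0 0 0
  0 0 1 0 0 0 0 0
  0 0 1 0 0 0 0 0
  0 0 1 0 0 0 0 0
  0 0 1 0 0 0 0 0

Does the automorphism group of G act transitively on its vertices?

No

Vertex c is the only vertex of degree 7, so every automorphism fixes it; G is not vertex-transitive.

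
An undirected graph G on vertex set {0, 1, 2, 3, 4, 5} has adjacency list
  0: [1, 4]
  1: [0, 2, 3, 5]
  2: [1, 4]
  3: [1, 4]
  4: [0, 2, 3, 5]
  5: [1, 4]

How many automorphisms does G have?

The vertices split by degree into {1, 4} (degree 4) and {0, 2, 3, 5} (degree 2); every edge runs between the two parts, so G is the complete bipartite graph K_{2,4}. The parts have unequal sizes, so no automorphism swaps them; each part is permuted independently, giving S_4 × S_2 of order 4!·2! = 48.

48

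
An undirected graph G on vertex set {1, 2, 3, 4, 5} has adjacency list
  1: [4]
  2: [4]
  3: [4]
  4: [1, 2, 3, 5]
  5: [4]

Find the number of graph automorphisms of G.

Vertex 4 has degree 4 and every other vertex has degree 1, so G is the star K_{1,4} with centre 4. The 4 leaves are pairwise interchangeable while the centre is fixed, giving Aut(G) = S_4.

24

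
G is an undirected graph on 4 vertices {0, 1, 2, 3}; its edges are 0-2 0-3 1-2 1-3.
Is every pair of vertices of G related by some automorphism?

G is 2-regular and bipartite on 2^2 = 4 vertices with girth 4; it is the hypercube graph Q_2. Aut(Q_2) consists of the signed permutations of the 2 coordinate axes: 2! permutations times 2^2 sign flips, so |Aut| = 2^2·2! = 8. This group acts transitively on the 4 vertices.

Yes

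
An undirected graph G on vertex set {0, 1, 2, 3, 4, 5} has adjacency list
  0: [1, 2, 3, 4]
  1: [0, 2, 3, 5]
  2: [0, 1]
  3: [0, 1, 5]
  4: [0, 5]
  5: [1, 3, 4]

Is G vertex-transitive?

No

Automorphisms preserve degree, but G has vertices of degree 2 and vertices of degree 4; no automorphism maps one to the other, so G is not vertex-transitive.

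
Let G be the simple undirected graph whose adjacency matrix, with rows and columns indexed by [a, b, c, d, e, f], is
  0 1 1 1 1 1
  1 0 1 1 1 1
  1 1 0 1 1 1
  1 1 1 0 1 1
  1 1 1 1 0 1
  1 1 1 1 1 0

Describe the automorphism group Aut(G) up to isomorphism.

S_6

All 6 vertices are pairwise adjacent: G = K_6. Any permutation of the 6 vertices preserves K_6, so Aut(K_6) = S_6 of order 6! = 720.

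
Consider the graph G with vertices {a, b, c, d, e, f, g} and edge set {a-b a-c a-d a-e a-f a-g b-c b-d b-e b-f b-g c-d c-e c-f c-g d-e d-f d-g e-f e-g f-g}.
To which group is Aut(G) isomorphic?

Every vertex has degree 6, so G is the complete graph K_7. Every bijection on the vertex set is an automorphism of K_7; hence Aut(K_7) ≅ S_7, order 5040.

the symmetric group on 7 letters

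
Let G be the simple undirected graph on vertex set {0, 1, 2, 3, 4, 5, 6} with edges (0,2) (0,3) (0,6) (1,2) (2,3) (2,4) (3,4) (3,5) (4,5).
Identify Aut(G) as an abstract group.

Degrees alone do not determine every vertex (e.g. 0 and 4 both have degree 3), but their neighbour-degree multisets differ: N(0) has degrees [1, 4, 4] while N(4) has degrees [2, 4, 4]. Repeating this refinement separates all vertices, so the only automorphism is the identity.

the trivial group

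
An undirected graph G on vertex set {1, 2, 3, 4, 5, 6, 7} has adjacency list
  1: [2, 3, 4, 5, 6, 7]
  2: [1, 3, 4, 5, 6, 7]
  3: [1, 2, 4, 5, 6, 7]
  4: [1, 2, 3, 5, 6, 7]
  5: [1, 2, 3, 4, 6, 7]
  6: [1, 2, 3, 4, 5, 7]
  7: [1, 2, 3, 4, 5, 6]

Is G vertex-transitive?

Every vertex has degree 6, so G is the complete graph K_7. Any permutation of the 7 vertices preserves K_7, so Aut(K_7) = S_7 of order 7! = 5040. Under this action every vertex can be carried to every other, so G is vertex-transitive.

Yes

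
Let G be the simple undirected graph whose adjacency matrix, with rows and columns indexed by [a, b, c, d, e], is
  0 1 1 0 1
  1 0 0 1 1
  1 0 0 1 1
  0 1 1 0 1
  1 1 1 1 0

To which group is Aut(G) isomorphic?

D_4

Vertex e is the unique vertex of degree 4; the remaining 4 vertices each have degree 3 and induce a cycle, so G is the wheel on 5 vertices with hub e. Every automorphism fixes the hub and acts on the rim 4-cycle, so Aut(G) ≅ Aut(C_4) = D_4 of order 8.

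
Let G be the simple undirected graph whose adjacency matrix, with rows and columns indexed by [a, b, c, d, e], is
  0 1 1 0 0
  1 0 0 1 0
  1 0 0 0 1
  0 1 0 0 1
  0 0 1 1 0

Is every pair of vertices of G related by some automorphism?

Yes

G is 2-regular and connected on 5 vertices, i.e. the cycle C_5. The automorphisms of the 5-cycle are exactly the symmetries of a regular 5-gon: the dihedral group D_5, |D_5| = 10. Under this action every vertex can be carried to every other, so G is vertex-transitive.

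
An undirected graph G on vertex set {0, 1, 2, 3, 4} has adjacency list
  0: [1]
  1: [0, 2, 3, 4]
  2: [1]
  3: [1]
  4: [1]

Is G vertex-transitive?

No

Vertex 1 is the only vertex of degree 4, so every automorphism fixes it; G is not vertex-transitive.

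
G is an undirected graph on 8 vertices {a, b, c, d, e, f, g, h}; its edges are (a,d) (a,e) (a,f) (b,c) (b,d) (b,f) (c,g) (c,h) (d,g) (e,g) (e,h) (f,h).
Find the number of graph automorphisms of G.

48

G is 3-regular and bipartite on 2^3 = 8 vertices with girth 4; it is the hypercube graph Q_3. The symmetry group of the 3-cube is the hyperoctahedral group B_3 = Z_2 ≀ S_3, of order 2^3·3! = 48.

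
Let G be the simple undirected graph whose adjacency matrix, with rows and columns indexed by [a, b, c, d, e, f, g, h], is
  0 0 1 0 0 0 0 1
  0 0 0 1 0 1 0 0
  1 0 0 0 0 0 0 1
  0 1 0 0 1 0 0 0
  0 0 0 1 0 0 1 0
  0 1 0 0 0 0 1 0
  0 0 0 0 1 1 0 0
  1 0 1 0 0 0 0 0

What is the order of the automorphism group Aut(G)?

60

G has two connected components, {b, d, e, f, g} and {a, c, h}; each is 2-regular, so G = C_5 ⊔ C_3. No automorphism exchanges components of different sizes, hence Aut(G) is the direct product D_3 × D_5, order 60.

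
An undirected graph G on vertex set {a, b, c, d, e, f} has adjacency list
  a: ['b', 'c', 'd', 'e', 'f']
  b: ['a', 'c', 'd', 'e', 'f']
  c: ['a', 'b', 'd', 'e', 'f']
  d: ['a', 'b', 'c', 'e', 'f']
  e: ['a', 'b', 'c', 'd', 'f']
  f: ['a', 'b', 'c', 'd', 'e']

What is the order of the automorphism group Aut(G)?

Every vertex has degree 5, so G is the complete graph K_6. Any permutation of the 6 vertices preserves K_6, so Aut(K_6) = S_6 of order 6! = 720.

720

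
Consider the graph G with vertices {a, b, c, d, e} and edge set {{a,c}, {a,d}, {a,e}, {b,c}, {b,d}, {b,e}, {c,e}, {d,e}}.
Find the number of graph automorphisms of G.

Vertex e is the unique vertex of degree 4; the remaining 4 vertices each have degree 3 and induce a cycle, so G is the wheel on 5 vertices with hub e. With the hub fixed, the remaining symmetry is that of the rim cycle C_4, giving the dihedral group D_4.

8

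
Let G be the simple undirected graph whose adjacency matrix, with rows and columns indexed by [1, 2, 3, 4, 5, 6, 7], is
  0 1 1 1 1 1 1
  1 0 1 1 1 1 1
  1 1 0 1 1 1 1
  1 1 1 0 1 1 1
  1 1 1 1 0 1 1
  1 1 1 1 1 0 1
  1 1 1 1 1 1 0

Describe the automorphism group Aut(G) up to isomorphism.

the symmetric group on 7 letters

All 7 vertices are pairwise adjacent: G = K_7. Any permutation of the 7 vertices preserves K_7, so Aut(K_7) = S_7 of order 7! = 5040.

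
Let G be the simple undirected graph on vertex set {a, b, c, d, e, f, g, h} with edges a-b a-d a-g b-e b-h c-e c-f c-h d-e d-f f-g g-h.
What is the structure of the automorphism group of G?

the hyperoctahedral group B_3

G is 3-regular and bipartite on 2^3 = 8 vertices with girth 4; it is the hypercube graph Q_3. Aut(Q_3) consists of the signed permutations of the 3 coordinate axes: 3! permutations times 2^3 sign flips, so |Aut| = 2^3·3! = 48.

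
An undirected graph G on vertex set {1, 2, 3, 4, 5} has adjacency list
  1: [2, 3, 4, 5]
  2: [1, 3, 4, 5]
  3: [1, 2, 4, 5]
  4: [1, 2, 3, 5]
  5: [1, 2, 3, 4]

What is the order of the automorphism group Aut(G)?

Every vertex has degree 4, so G is the complete graph K_5. Any permutation of the 5 vertices preserves K_5, so Aut(K_5) = S_5 of order 5! = 120.

120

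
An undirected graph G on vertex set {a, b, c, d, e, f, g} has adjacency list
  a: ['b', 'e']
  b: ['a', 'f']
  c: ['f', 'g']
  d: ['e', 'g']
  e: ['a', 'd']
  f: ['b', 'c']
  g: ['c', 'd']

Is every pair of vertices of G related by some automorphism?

Yes

Every vertex has degree 2 and the graph is connected, so G is the 7-cycle C_7. C_7 has 7 rotations and 7 reflections, so Aut(C_7) ≅ D_7 of order 14. Under this action every vertex can be carried to every other, so G is vertex-transitive.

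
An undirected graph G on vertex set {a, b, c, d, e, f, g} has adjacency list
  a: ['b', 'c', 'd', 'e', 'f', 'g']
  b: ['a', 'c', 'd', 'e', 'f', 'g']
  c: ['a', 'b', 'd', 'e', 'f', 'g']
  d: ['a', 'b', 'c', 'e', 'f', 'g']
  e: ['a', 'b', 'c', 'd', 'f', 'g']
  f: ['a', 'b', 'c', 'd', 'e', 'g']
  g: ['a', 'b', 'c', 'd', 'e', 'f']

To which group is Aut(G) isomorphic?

Every vertex has degree 6, so G is the complete graph K_7. Any permutation of the 7 vertices preserves K_7, so Aut(K_7) = S_7 of order 7! = 5040.

the symmetric group on 7 letters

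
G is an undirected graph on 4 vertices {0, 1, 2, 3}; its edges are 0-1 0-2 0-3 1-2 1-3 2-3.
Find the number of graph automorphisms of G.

24

All 4 vertices are pairwise adjacent: G = K_4. Any permutation of the 4 vertices preserves K_4, so Aut(K_4) = S_4 of order 4! = 24.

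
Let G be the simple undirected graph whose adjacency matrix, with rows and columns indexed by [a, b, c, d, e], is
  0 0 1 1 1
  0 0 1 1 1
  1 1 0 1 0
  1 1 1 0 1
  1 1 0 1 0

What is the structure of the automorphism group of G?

the dihedral group of order 8

Vertex d is the unique vertex of degree 4; the remaining 4 vertices each have degree 3 and induce a cycle, so G is the wheel on 5 vertices with hub d. Every automorphism fixes the hub and acts on the rim 4-cycle, so Aut(G) ≅ Aut(C_4) = D_4 of order 8.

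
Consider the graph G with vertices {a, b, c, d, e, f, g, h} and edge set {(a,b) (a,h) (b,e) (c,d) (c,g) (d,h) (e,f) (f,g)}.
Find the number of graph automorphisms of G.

16

Every vertex has degree 2 and the graph is connected, so G is the 8-cycle C_8. The automorphisms of the 8-cycle are exactly the symmetries of a regular 8-gon: the dihedral group D_8, |D_8| = 16.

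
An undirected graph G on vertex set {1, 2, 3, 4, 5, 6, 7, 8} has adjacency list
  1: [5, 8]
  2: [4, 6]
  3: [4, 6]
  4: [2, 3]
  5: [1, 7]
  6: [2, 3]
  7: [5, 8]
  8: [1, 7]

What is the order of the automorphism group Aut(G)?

G has two connected components, {1, 5, 7, 8} and {2, 3, 4, 6}; each is 2-regular, so G = C_4 ⊔ C_4. With two isomorphic components, Aut(G) = Aut(C_4) ≀ S_2 = (D_4 × D_4) ⋊ Z_2: permute each cycle by D_4, then optionally swap the two cycles. Order 2·(2·4)² = 128.

128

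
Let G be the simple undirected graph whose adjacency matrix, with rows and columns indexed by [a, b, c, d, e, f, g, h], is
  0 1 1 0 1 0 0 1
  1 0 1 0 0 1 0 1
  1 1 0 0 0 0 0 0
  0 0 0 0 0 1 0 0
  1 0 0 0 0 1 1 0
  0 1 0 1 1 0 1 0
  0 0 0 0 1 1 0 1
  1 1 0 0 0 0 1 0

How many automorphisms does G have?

The degree sequence is [4, 4, 2, 1, 3, 4, 3, 3]. Checking the degree-preserving permutations of the vertex set shows that none except the identity preserves every edge, so Aut(G) is trivial.

1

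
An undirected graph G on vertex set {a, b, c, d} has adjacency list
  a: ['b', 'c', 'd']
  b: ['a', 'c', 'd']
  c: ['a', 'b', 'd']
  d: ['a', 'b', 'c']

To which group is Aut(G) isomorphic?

Every vertex has degree 3, so G is the complete graph K_4. Any permutation of the 4 vertices preserves K_4, so Aut(K_4) = S_4 of order 4! = 24.

the symmetric group on 4 letters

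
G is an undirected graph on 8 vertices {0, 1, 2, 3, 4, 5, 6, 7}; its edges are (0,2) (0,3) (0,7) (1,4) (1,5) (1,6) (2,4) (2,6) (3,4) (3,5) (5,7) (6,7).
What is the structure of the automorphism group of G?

Z_2^3 ⋊ S_3

G is 3-regular and bipartite on 2^3 = 8 vertices with girth 4; it is the hypercube graph Q_3. Aut(Q_3) consists of the signed permutations of the 3 coordinate axes: 3! permutations times 2^3 sign flips, so |Aut| = 2^3·3! = 48.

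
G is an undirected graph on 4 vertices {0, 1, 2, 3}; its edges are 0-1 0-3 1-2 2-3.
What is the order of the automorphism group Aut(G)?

8

G is 2-regular and bipartite on 2^2 = 4 vertices with girth 4; it is the hypercube graph Q_2. Aut(Q_2) consists of the signed permutations of the 2 coordinate axes: 2! permutations times 2^2 sign flips, so |Aut| = 2^2·2! = 8.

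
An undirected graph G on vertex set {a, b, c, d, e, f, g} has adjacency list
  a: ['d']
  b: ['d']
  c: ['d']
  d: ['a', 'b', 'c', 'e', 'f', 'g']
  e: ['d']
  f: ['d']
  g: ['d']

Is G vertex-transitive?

No

Vertex d is the only vertex of degree 6, so every automorphism fixes it; G is not vertex-transitive.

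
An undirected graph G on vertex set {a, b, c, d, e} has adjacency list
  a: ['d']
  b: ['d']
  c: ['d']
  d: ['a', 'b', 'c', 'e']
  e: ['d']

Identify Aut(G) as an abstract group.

S_4

Vertex d has degree 4 and every other vertex has degree 1, so G is the star K_{1,4} with centre d. Any automorphism fixes the centre and permutes the 4 leaves freely, so Aut(G) ≅ S_4 of order 4! = 24.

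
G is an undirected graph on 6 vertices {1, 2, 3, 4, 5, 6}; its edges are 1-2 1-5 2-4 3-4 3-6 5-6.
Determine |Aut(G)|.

G is 2-regular and connected on 6 vertices, i.e. the cycle C_6. C_6 has 6 rotations and 6 reflections, so Aut(C_6) ≅ D_6 of order 12.

12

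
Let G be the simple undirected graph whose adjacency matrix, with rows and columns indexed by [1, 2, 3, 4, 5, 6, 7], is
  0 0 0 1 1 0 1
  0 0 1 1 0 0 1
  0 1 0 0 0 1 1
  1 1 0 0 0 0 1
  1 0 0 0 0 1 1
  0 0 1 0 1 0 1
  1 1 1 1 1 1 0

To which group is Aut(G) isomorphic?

Vertex 7 is the unique vertex of degree 6; the remaining 6 vertices each have degree 3 and induce a cycle, so G is the wheel on 7 vertices with hub 7. Every automorphism fixes the hub and acts on the rim 6-cycle, so Aut(G) ≅ Aut(C_6) = D_6 of order 12.

the dihedral group of order 12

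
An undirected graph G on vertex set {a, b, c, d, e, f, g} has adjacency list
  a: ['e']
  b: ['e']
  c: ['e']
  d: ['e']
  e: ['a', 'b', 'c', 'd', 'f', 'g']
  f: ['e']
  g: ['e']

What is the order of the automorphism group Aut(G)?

Vertex e has degree 6 and every other vertex has degree 1, so G is the star K_{1,6} with centre e. The 6 leaves are pairwise interchangeable while the centre is fixed, giving Aut(G) = S_6.

720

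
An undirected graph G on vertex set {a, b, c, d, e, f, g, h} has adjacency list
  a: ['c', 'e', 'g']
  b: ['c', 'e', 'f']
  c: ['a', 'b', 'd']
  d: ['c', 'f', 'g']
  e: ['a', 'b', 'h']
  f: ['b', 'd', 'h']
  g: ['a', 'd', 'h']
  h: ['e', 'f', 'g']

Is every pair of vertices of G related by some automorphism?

G is 3-regular and bipartite on 2^3 = 8 vertices with girth 4; it is the hypercube graph Q_3. Aut(Q_3) consists of the signed permutations of the 3 coordinate axes: 3! permutations times 2^3 sign flips, so |Aut| = 2^3·3! = 48. This group acts transitively on the 8 vertices.

Yes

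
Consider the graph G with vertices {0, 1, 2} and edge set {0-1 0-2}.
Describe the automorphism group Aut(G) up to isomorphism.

The degree sequence is [2, 1, 1]; the two degree-1 vertices 1 and 2 are the ends of a path, so G = P_3. The only nontrivial automorphism of a path is the end-to-end reflection, so Aut(G) ≅ Z_2.

the cyclic group of order 2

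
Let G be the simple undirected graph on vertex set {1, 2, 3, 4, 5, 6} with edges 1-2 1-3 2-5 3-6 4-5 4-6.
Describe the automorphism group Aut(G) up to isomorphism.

the dihedral group of order 12

Every vertex has degree 2 and the graph is connected, so G is the 6-cycle C_6. C_6 has 6 rotations and 6 reflections, so Aut(C_6) ≅ D_6 of order 12.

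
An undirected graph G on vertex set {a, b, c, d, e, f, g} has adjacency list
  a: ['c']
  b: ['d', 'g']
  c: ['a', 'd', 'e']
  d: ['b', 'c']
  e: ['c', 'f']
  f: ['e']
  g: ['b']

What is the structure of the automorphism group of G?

1

The degree sequence is [1, 2, 3, 2, 2, 1, 1]. Checking the degree-preserving permutations of the vertex set shows that none except the identity preserves every edge, so Aut(G) is trivial.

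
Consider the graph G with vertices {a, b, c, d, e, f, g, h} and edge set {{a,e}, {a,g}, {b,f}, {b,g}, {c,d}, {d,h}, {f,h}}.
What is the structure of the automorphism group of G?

C_2

The degree sequence is [2, 2, 1, 2, 1, 2, 2, 2]; the two degree-1 vertices c and e are the ends of a path, so G = P_8. The only nontrivial automorphism of a path is the end-to-end reflection, so Aut(G) ≅ Z_2.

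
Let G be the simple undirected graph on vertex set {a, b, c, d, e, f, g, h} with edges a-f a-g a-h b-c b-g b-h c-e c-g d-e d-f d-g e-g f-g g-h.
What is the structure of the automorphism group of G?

the dihedral group of order 14

Vertex g is the unique vertex of degree 7; the remaining 7 vertices each have degree 3 and induce a cycle, so G is the wheel on 8 vertices with hub g. Every automorphism fixes the hub and acts on the rim 7-cycle, so Aut(G) ≅ Aut(C_7) = D_7 of order 14.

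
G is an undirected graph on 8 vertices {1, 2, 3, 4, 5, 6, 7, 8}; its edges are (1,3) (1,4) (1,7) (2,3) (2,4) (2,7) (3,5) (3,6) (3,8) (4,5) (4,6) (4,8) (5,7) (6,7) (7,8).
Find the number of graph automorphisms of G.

720

The vertices split by degree into {3, 4, 7} (degree 5) and {1, 2, 5, 6, 8} (degree 3); every edge runs between the two parts, so G is the complete bipartite graph K_{3,5}. Automorphisms preserve the bipartition setwise (since the parts differ in size) and act as S_5 × S_3 within it; |Aut| = 720.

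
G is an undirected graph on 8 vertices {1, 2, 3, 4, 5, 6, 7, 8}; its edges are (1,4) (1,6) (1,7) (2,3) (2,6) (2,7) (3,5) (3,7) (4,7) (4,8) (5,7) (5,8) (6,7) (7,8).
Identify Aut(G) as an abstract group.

the dihedral group of order 14

Vertex 7 is the unique vertex of degree 7; the remaining 7 vertices each have degree 3 and induce a cycle, so G is the wheel on 8 vertices with hub 7. With the hub fixed, the remaining symmetry is that of the rim cycle C_7, giving the dihedral group D_7.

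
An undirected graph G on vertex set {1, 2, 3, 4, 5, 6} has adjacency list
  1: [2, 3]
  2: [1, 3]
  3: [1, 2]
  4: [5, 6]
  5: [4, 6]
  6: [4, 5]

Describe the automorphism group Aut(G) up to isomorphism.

D_3 ≀ Z_2

G has two connected components, {1, 2, 3} and {4, 5, 6}; each is 2-regular, so G = C_3 ⊔ C_3. Aut of a disjoint union of two copies of C_3 is the wreath product D_3 ≀ Z_2, of order 2·6² = 72.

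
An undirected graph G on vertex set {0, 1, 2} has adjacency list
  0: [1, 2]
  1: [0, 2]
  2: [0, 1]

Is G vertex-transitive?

Yes

Every vertex has degree 2, so G is the complete graph K_3. Every bijection on the vertex set is an automorphism of K_3; hence Aut(K_3) ≅ S_3, order 6. This group acts transitively on the 3 vertices.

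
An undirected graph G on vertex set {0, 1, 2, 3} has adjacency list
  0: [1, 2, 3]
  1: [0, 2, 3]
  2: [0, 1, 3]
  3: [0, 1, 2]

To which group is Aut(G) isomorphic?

S_4

All 4 vertices are pairwise adjacent: G = K_4. Every bijection on the vertex set is an automorphism of K_4; hence Aut(K_4) ≅ S_4, order 24.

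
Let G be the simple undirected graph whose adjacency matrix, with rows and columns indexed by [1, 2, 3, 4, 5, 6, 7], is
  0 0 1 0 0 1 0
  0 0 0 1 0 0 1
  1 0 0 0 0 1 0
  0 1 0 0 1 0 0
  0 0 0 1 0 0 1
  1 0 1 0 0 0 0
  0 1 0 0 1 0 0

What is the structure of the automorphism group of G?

D_4 × D_3

G has two connected components, {2, 4, 5, 7} and {1, 3, 6}; each is 2-regular, so G = C_4 ⊔ C_3. No automorphism exchanges components of different sizes, hence Aut(G) is the direct product D_4 × D_3, order 48.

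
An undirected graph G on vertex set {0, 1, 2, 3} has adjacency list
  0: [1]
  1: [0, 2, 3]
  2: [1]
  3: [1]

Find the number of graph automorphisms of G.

Vertex 1 has degree 3 and every other vertex has degree 1, so G is the star K_{1,3} with centre 1. The 3 leaves are pairwise interchangeable while the centre is fixed, giving Aut(G) = S_3.

6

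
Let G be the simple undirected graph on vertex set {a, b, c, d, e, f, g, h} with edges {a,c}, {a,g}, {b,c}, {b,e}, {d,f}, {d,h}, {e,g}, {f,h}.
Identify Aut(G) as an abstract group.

G has two connected components, {a, b, c, e, g} and {d, f, h}; each is 2-regular, so G = C_5 ⊔ C_3. The components are non-isomorphic (different sizes), so Aut(G) = Aut(C_5) × Aut(C_3) = D_5 × D_3 of order 10·6 = 60.

D_5 × D_3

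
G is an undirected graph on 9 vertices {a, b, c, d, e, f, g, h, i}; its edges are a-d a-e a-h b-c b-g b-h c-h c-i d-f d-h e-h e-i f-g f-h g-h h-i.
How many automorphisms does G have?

16

Vertex h is the unique vertex of degree 8; the remaining 8 vertices each have degree 3 and induce a cycle, so G is the wheel on 9 vertices with hub h. With the hub fixed, the remaining symmetry is that of the rim cycle C_8, giving the dihedral group D_8.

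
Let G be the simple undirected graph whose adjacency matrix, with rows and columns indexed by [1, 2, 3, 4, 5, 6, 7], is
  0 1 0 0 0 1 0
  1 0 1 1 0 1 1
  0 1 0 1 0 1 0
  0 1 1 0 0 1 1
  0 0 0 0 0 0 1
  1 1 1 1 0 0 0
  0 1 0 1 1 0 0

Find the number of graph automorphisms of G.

Degrees alone do not determine every vertex (e.g. 3 and 7 both have degree 3), but their neighbour-degree multisets differ: N(3) has degrees [4, 4, 5] while N(7) has degrees [1, 4, 5]. Repeating this refinement separates all vertices, so the only automorphism is the identity.

1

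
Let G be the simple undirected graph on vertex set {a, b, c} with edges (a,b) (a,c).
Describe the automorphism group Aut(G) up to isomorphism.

the cyclic group of order 2

The degree sequence is [2, 1, 1]; the two degree-1 vertices b and c are the ends of a path, so G = P_3. The only nontrivial automorphism of a path is the end-to-end reflection, so Aut(G) ≅ Z_2.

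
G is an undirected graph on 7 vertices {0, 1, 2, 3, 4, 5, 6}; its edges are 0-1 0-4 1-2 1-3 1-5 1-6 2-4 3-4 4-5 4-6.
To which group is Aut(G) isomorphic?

S_2 × S_5

The vertices split by degree into {1, 4} (degree 5) and {0, 2, 3, 5, 6} (degree 2); every edge runs between the two parts, so G is the complete bipartite graph K_{2,5}. Automorphisms preserve the bipartition setwise (since the parts differ in size) and act as S_2 × S_5 within it; |Aut| = 240.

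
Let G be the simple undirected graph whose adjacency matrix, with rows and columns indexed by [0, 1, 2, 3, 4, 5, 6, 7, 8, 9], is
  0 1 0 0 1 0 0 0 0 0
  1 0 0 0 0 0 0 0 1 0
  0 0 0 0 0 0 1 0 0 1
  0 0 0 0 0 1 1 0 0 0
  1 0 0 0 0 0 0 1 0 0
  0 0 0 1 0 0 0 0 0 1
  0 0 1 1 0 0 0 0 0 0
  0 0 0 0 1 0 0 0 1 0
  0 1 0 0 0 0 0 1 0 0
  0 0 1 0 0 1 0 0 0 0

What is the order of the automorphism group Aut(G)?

G has two connected components, {0, 1, 4, 7, 8} and {2, 3, 5, 6, 9}; each is 2-regular, so G = C_5 ⊔ C_5. Aut of a disjoint union of two copies of C_5 is the wreath product D_5 ≀ Z_2, of order 2·10² = 200.

200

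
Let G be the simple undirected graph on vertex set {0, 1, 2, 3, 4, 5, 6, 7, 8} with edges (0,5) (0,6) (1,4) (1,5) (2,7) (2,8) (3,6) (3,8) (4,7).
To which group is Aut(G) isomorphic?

G is 2-regular and connected on 9 vertices, i.e. the cycle C_9. The automorphisms of the 9-cycle are exactly the symmetries of a regular 9-gon: the dihedral group D_9, |D_9| = 18.

D_9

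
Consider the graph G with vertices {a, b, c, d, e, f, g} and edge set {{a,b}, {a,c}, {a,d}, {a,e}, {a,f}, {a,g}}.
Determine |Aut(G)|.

Vertex a has degree 6 and every other vertex has degree 1, so G is the star K_{1,6} with centre a. The 6 leaves are pairwise interchangeable while the centre is fixed, giving Aut(G) = S_6.

720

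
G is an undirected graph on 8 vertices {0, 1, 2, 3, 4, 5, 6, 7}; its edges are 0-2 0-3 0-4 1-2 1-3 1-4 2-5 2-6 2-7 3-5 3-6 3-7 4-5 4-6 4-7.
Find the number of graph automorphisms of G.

The vertices split by degree into {2, 3, 4} (degree 5) and {0, 1, 5, 6, 7} (degree 3); every edge runs between the two parts, so G is the complete bipartite graph K_{3,5}. The parts have unequal sizes, so no automorphism swaps them; each part is permuted independently, giving S_5 × S_3 of order 5!·3! = 720.

720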